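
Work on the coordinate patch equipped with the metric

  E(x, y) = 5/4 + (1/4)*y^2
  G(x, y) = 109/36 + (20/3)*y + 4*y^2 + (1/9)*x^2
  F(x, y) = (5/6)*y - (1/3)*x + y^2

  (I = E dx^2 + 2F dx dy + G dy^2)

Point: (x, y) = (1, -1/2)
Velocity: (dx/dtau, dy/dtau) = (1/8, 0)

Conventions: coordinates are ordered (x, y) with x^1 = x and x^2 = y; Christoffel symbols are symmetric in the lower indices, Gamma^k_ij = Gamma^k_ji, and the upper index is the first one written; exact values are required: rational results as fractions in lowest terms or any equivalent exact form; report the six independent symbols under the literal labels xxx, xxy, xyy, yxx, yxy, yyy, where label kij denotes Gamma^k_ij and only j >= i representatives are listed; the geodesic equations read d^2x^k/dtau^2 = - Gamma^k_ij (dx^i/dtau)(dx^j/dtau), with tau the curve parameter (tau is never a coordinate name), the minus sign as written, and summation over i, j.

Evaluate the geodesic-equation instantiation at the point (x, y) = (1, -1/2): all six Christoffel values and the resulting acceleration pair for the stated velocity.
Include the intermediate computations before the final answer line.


E = 21/16, F = -1/2, G = 29/36 at the point
E_x = 0, E_y = -1/4, F_x = -1/3, F_y = -1/6, G_x = 2/9, G_y = 8/3
EG - F^2 = 155/192;  g^inv = (192/155) * [[29/36, 1/2], [1/2, 21/16]]
first-kind symbols [ij,l] = (1/2)(d_i g_jl + d_j g_il - d_l g_ij): [xx,x] = E_x/2 = 0, [xx,y] = F_x - E_y/2 = -5/24, [xy,x] = E_y/2 = -1/8, [xy,y] = G_x/2 = 1/9, [yy,x] = F_y - G_x/2 = -5/18, [yy,y] = G_y/2 = 4/3
Gamma^x_ij = (G*[ij,x] - F*[ij,y])/(EG - F^2), Gamma^y_ij = (E*[ij,y] - F*[ij,x])/(EG - F^2)
Gamma_xxx = -4/31, Gamma_xxy = -26/465, Gamma_xyy = 2296/4185, Gamma_yxx = -21/62, Gamma_yxy = 16/155, Gamma_yyy = 928/465
d^2x/dtau^2 = -(Gamma_xxx*(1/8)^2 + 2*Gamma_xxy*(1/8)*(0) + Gamma_xyy*(0)^2) = 1/496
d^2y/dtau^2 = -(Gamma_yxx*(1/8)^2 + 2*Gamma_yxy*(1/8)*(0) + Gamma_yyy*(0)^2) = 21/3968

Answer: Gamma_xxx = -4/31, Gamma_xxy = -26/465, Gamma_xyy = 2296/4185, Gamma_yxx = -21/62, Gamma_yxy = 16/155, Gamma_yyy = 928/465; accelerations (d^2x/dtau^2, d^2y/dtau^2) = (1/496, 21/3968)


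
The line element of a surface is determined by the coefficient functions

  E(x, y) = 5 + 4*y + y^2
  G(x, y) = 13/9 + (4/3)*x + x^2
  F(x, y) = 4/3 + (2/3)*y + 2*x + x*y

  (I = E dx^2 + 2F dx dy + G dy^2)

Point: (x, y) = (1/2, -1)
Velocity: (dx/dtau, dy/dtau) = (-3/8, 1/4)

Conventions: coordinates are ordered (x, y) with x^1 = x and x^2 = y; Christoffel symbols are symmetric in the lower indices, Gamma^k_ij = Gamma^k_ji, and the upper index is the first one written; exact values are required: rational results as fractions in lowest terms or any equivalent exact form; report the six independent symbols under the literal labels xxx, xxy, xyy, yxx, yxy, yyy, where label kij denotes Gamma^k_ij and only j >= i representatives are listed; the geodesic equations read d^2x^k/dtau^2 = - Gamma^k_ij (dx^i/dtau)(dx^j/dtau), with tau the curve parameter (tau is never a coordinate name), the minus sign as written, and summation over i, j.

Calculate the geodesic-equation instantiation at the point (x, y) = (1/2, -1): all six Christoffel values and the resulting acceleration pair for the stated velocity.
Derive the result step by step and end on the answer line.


E = 2, F = 7/6, G = 85/36 at the point
E_x = 0, E_y = 2, F_x = 1, F_y = 7/6, G_x = 7/3, G_y = 0
EG - F^2 = 121/36;  g^inv = (36/121) * [[85/36, -7/6], [-7/6, 2]]
first-kind symbols [ij,l] = (1/2)(d_i g_jl + d_j g_il - d_l g_ij): [xx,x] = E_x/2 = 0, [xx,y] = F_x - E_y/2 = 0, [xy,x] = E_y/2 = 1, [xy,y] = G_x/2 = 7/6, [yy,x] = F_y - G_x/2 = 0, [yy,y] = G_y/2 = 0
Gamma^x_ij = (G*[ij,x] - F*[ij,y])/(EG - F^2), Gamma^y_ij = (E*[ij,y] - F*[ij,x])/(EG - F^2)
Gamma_xxx = 0, Gamma_xxy = 36/121, Gamma_xyy = 0, Gamma_yxx = 0, Gamma_yxy = 42/121, Gamma_yyy = 0
d^2x/dtau^2 = -(Gamma_xxx*(-3/8)^2 + 2*Gamma_xxy*(-3/8)*(1/4) + Gamma_xyy*(1/4)^2) = 27/484
d^2y/dtau^2 = -(Gamma_yxx*(-3/8)^2 + 2*Gamma_yxy*(-3/8)*(1/4) + Gamma_yyy*(1/4)^2) = 63/968

Answer: Gamma_xxx = 0, Gamma_xxy = 36/121, Gamma_xyy = 0, Gamma_yxx = 0, Gamma_yxy = 42/121, Gamma_yyy = 0; accelerations (d^2x/dtau^2, d^2y/dtau^2) = (27/484, 63/968)


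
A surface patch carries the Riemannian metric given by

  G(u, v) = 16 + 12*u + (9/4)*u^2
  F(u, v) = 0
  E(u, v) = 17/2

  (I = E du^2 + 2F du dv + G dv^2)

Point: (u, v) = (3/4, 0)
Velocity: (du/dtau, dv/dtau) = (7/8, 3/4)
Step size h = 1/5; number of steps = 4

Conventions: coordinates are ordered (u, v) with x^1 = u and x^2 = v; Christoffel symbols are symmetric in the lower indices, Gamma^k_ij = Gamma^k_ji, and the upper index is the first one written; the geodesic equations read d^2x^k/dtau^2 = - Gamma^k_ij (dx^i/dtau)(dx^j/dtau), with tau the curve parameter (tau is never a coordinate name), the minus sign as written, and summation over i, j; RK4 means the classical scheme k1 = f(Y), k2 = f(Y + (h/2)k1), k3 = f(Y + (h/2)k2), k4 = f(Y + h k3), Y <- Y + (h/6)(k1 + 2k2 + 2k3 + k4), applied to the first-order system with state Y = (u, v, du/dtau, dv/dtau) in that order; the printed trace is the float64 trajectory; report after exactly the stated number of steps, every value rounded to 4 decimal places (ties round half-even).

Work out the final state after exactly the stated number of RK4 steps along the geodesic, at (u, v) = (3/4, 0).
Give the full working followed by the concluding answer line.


f(Y) = (du/dtau, dv/dtau, -Gamma^u_ij Y'^i Y'^j, -Gamma^v_ij Y'^i Y'^j) with the Gammas evaluated at the stage position; h = 0.200000; intermediate values shown to 6 dp
step 0: u = 0.7500, v = 0.0000, du/dtau = 0.8750, dv/dtau = 0.7500
step 1:
  k1: at (u, v) = (0.750000, 0.000000), (du/dtau, dv/dtau) = (0.875000, 0.750000); Gamma_uuu = 0.000000, Gamma_uuv = 0.000000, Gamma_uvv = -0.904412, Gamma_vuu = 0.000000, Gamma_vuv = 0.292683, Gamma_vvv = 0.000000; k1 = (0.875000, 0.750000, 0.508732, -0.384146)
  k2: at (u, v) = (0.837500, 0.075000), (du/dtau, dv/dtau) = (0.925873, 0.711585); Gamma_uuu = 0.000000, Gamma_uuv = 0.000000, Gamma_uvv = -0.927574, Gamma_vuu = 0.000000, Gamma_vuv = 0.285375, Gamma_vvv = 0.000000; k2 = (0.925873, 0.711585, 0.469680, -0.376031)
  k3: at (u, v) = (0.842587, 0.071159), (du/dtau, dv/dtau) = (0.921968, 0.712397); Gamma_uuu = 0.000000, Gamma_uuv = 0.000000, Gamma_uvv = -0.928920, Gamma_vuu = 0.000000, Gamma_vuv = 0.284961, Gamma_vvv = 0.000000; k3 = (0.921968, 0.712397, 0.471436, -0.374329)
  k4: at (u, v) = (0.934394, 0.142479), (du/dtau, dv/dtau) = (0.969287, 0.675134); Gamma_uuu = 0.000000, Gamma_uuv = 0.000000, Gamma_uvv = -0.953222, Gamma_vuu = 0.000000, Gamma_vuv = 0.277696, Gamma_vvv = 0.000000; k4 = (0.969287, 0.675134, 0.434485, -0.363448)
  Y <- Y + (h/6)(k1 + 2k2 + 2k3 + k4): u = 0.9347, v = 0.1424, du/dtau = 0.9692, dv/dtau = 0.6751
step 2:
  k1: at (u, v) = (0.934666, 0.142437), (du/dtau, dv/dtau) = (0.969182, 0.675056); Gamma_uuu = 0.000000, Gamma_uuv = 0.000000, Gamma_uvv = -0.953294, Gamma_vuu = 0.000000, Gamma_vuv = 0.277675, Gamma_vvv = 0.000000; k1 = (0.969182, 0.675056, 0.434417, -0.363339)
  k2: at (u, v) = (1.031584, 0.209942), (du/dtau, dv/dtau) = (1.012623, 0.638722); Gamma_uuu = 0.000000, Gamma_uuv = 0.000000, Gamma_uvv = -0.978949, Gamma_vuu = 0.000000, Gamma_vuv = 0.270398, Gamma_vvv = 0.000000; k2 = (1.012623, 0.638722, 0.399378, -0.349779)
  k3: at (u, v) = (1.035928, 0.206309), (du/dtau, dv/dtau) = (1.009119, 0.640078); Gamma_uuu = 0.000000, Gamma_uuv = 0.000000, Gamma_uvv = -0.980099, Gamma_vuu = 0.000000, Gamma_vuv = 0.270081, Gamma_vvv = 0.000000; k3 = (1.009119, 0.640078, 0.401547, -0.348899)
  k4: at (u, v) = (1.136490, 0.270452), (du/dtau, dv/dtau) = (1.049491, 0.605276); Gamma_uuu = 0.000000, Gamma_uuv = 0.000000, Gamma_uvv = -1.006718, Gamma_vuu = 0.000000, Gamma_vuv = 0.262940, Gamma_vvv = 0.000000; k4 = (1.049491, 0.605276, 0.368821, -0.334055)
  Y <- Y + (h/6)(k1 + 2k2 + 2k3 + k4): u = 1.1367, v = 0.2704, du/dtau = 1.0494, dv/dtau = 0.6052
step 3:
  k1: at (u, v) = (1.136738, 0.270368), (du/dtau, dv/dtau) = (1.049351, 0.605231); Gamma_uuu = 0.000000, Gamma_uuv = 0.000000, Gamma_uvv = -1.006783, Gamma_vuu = 0.000000, Gamma_vuv = 0.262922, Gamma_vvv = 0.000000; k1 = (1.049351, 0.605231, 0.368790, -0.333964)
  k2: at (u, v) = (1.241673, 0.330891), (du/dtau, dv/dtau) = (1.086230, 0.571835); Gamma_uuu = 0.000000, Gamma_uuv = 0.000000, Gamma_uvv = -1.034560, Gamma_vuu = 0.000000, Gamma_vuv = 0.255863, Gamma_vvv = 0.000000; k2 = (1.086230, 0.571835, 0.338296, -0.317856)
  k3: at (u, v) = (1.245361, 0.327551), (du/dtau, dv/dtau) = (1.083181, 0.573446); Gamma_uuu = 0.000000, Gamma_uuv = 0.000000, Gamma_uvv = -1.035537, Gamma_vuu = 0.000000, Gamma_vuv = 0.255622, Gamma_vvv = 0.000000; k3 = (1.083181, 0.573446, 0.340526, -0.317557)
  k4: at (u, v) = (1.353374, 0.385057), (du/dtau, dv/dtau) = (1.117456, 0.541720); Gamma_uuu = 0.000000, Gamma_uuv = 0.000000, Gamma_uvv = -1.064128, Gamma_vuu = 0.000000, Gamma_vuv = 0.248754, Gamma_vvv = 0.000000; k4 = (1.117456, 0.541720, 0.312280, -0.301165)
  Y <- Y + (h/6)(k1 + 2k2 + 2k3 + k4): u = 1.3536, v = 0.3850, du/dtau = 1.1173, dv/dtau = 0.5417
step 4:
  k1: at (u, v) = (1.353592, 0.384951), (du/dtau, dv/dtau) = (1.117308, 0.541699); Gamma_uuu = 0.000000, Gamma_uuv = 0.000000, Gamma_uvv = -1.064186, Gamma_vuu = 0.000000, Gamma_vuv = 0.248740, Gamma_vvv = 0.000000; k1 = (1.117308, 0.541699, 0.312273, -0.301098)
  k2: at (u, v) = (1.465323, 0.439121), (du/dtau, dv/dtau) = (1.148536, 0.511590); Gamma_uuu = 0.000000, Gamma_uuv = 0.000000, Gamma_uvv = -1.093762, Gamma_vuu = 0.000000, Gamma_vuv = 0.242014, Gamma_vvv = 0.000000; k2 = (1.148536, 0.511590, 0.286264, -0.284405)
  k3: at (u, v) = (1.468445, 0.436110), (du/dtau, dv/dtau) = (1.145935, 0.513259); Gamma_uuu = 0.000000, Gamma_uuv = 0.000000, Gamma_uvv = -1.094589, Gamma_vuu = 0.000000, Gamma_vuv = 0.241831, Gamma_vvv = 0.000000; k3 = (1.145935, 0.513259, 0.288353, -0.284472)
  k4: at (u, v) = (1.582779, 0.487603), (du/dtau, dv/dtau) = (1.174979, 0.484805); Gamma_uuu = 0.000000, Gamma_uuv = 0.000000, Gamma_uvv = -1.124853, Gamma_vuu = 0.000000, Gamma_vuv = 0.235325, Gamma_vvv = 0.000000; k4 = (1.174979, 0.484805, 0.264381, -0.268099)
  Y <- Y + (h/6)(k1 + 2k2 + 2k3 + k4): u = 1.5830, v = 0.4875, du/dtau = 1.1748, dv/dtau = 0.4848

Answer: u = 1.5830, v = 0.4875, du/dtau = 1.1748, dv/dtau = 0.4848


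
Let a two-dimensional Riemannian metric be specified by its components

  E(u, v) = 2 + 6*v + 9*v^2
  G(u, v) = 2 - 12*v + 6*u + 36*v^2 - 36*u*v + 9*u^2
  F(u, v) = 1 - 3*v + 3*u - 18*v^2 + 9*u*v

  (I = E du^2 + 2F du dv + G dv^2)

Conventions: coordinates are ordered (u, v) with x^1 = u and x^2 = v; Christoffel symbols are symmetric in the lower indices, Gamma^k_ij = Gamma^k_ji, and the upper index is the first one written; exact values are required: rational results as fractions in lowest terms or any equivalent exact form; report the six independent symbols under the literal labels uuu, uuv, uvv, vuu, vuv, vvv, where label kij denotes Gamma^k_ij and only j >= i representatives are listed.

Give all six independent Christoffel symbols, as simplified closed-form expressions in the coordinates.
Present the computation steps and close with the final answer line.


E = 2 + 6*v + 9*v^2; F = 1 - 3*v + 3*u - 18*v^2 + 9*u*v; G = 2 - 12*v + 6*u + 36*v^2 - 36*u*v + 9*u^2
Gamma^k_ij = (1/2) g^{kl} (d_i g_jl + d_j g_il - d_l g_ij), with g^inv = (1/(EG-F^2)) [[G, -F], [-F, E]]
first partials: E_u = 0, E_v = 6 + 18*v, F_u = 3 + 9*v, F_v = -3 - 36*v + 9*u, G_u = 6 - 36*v + 18*u, G_v = -12 + 72*v - 36*u
D = EG - F^2 = 3 - 6*v + 6*u + 45*v^2 - 36*u*v + 9*u^2
expanded: Gamma^u_uu = (G E_u - 2F F_u + F E_v)/(2D), Gamma^u_uv = (G E_v - F G_u)/(2D), Gamma^u_vv = (2G F_v - G G_u - F G_v)/(2D), Gamma^v_uu = (2E F_u - E E_v - F E_u)/(2D), Gamma^v_uv = (E G_u - F E_v)/(2D), Gamma^v_vv = (E G_v - 2F F_v + F G_u)/(2D); substitute and cancel common factors

Answer: Gamma_uuu = 0, Gamma_uuv = (3*v + 1)/(3*u^2 - 12*u*v + 2*u + 15*v^2 - 2*v + 1), Gamma_uvv = (-6*v - 2)/(3*u^2 - 12*u*v + 2*u + 15*v^2 - 2*v + 1), Gamma_vuu = 0, Gamma_vuv = (3*u - 6*v + 1)/(3*u^2 - 12*u*v + 2*u + 15*v^2 - 2*v + 1), Gamma_vvv = (-6*u + 12*v - 2)/(3*u^2 - 12*u*v + 2*u + 15*v^2 - 2*v + 1)


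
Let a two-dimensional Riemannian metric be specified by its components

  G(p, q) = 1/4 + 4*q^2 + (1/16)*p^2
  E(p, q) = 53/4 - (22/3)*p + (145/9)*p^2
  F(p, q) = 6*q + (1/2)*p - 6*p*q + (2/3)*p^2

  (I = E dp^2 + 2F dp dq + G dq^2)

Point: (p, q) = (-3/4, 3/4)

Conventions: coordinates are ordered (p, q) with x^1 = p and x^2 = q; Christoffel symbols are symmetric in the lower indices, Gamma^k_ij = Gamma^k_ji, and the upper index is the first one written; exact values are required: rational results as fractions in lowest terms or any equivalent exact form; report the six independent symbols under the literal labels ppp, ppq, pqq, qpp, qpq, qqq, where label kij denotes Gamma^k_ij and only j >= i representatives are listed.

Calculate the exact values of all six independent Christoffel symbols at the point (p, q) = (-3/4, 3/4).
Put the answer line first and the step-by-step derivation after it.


Answer: Gamma_ppp = -2268/34789, Gamma_ppq = 1512/34789, Gamma_pqq = 51003/139156, Gamma_qpp = -61568/34789, Gamma_qpq = -5340/34789, Gamma_qqq = 1560/34789

E = 445/16, F = 63/8, G = 649/256 at the point
E_p = -63/2, E_q = 0, F_p = -5, F_q = 21/2, G_p = -3/32, G_q = 6
EG - F^2 = 34789/4096;  g^inv = (4096/34789) * [[649/256, -63/8], [-63/8, 445/16]]
first-kind symbols [ij,l] = (1/2)(d_i g_jl + d_j g_il - d_l g_ij): [pp,p] = E_p/2 = -63/4, [pp,q] = F_p - E_q/2 = -5, [pq,p] = E_q/2 = 0, [pq,q] = G_p/2 = -3/64, [qq,p] = F_q - G_p/2 = 675/64, [qq,q] = G_q/2 = 3
Gamma^p_ij = (G*[ij,p] - F*[ij,q])/(EG - F^2), Gamma^q_ij = (E*[ij,q] - F*[ij,p])/(EG - F^2)


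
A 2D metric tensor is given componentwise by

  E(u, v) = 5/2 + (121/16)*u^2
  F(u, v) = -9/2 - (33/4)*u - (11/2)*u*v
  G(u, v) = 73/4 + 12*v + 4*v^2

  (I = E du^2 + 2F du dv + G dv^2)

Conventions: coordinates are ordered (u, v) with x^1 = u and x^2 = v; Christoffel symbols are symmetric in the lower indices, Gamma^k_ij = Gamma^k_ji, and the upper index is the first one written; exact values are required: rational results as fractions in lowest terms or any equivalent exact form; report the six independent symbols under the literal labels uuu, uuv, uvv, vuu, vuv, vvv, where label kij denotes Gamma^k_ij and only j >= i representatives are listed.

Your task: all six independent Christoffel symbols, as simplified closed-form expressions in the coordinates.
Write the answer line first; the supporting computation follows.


Answer: Gamma_uuu = (4477*u - 1584*v - 2376)/(4477*u^2 - 3168*u*v - 4752*u + 640*v^2 + 1920*v + 1624), Gamma_uuv = 0, Gamma_uvv = (-3256*u + 1152*v + 1728)/(4477*u^2 - 3168*u*v - 4752*u + 640*v^2 + 1920*v + 1624), Gamma_vuu = (2178*u - 880*v - 1320)/(4477*u^2 - 3168*u*v - 4752*u + 640*v^2 + 1920*v + 1624), Gamma_vuv = 0, Gamma_vvv = (-1584*u + 640*v + 960)/(4477*u^2 - 3168*u*v - 4752*u + 640*v^2 + 1920*v + 1624)

E = 5/2 + (121/16)*u^2; F = -9/2 - (33/4)*u - (11/2)*u*v; G = 73/4 + 12*v + 4*v^2
Gamma^k_ij = (1/2) g^{kl} (d_i g_jl + d_j g_il - d_l g_ij), with g^inv = (1/(EG-F^2)) [[G, -F], [-F, E]]
first partials: E_u = (121/8)*u, E_v = 0, F_u = -33/4 - (11/2)*v, F_v = -(11/2)*u, G_u = 0, G_v = 12 + 8*v
D = EG - F^2 = 203/8 + 30*v - (297/4)*u + 10*v^2 - (99/2)*u*v + (4477/64)*u^2
expanded: Gamma^u_uu = (G E_u - 2F F_u + F E_v)/(2D), Gamma^u_uv = (G E_v - F G_u)/(2D), Gamma^u_vv = (2G F_v - G G_u - F G_v)/(2D), Gamma^v_uu = (2E F_u - E E_v - F E_u)/(2D), Gamma^v_uv = (E G_u - F E_v)/(2D), Gamma^v_vv = (E G_v - 2F F_v + F G_u)/(2D); substitute and cancel common factors


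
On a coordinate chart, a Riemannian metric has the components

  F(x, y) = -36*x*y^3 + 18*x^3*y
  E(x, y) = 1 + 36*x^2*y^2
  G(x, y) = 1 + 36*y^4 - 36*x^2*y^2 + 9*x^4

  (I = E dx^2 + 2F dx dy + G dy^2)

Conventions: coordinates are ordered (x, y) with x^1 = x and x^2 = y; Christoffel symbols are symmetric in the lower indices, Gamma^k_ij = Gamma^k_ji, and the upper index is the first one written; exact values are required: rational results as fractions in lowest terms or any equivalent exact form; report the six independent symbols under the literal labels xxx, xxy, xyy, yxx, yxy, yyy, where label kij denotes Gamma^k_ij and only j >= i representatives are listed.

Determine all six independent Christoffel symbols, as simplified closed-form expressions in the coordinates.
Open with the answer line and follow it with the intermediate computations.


Answer: Gamma_xxx = 36*x*y^2/(9*x^4 + 36*y^4 + 1), Gamma_xxy = 36*x^2*y/(9*x^4 + 36*y^4 + 1), Gamma_xyy = -72*x*y^2/(9*x^4 + 36*y^4 + 1), Gamma_yxx = (18*x^2*y - 36*y^3)/(9*x^4 + 36*y^4 + 1), Gamma_yxy = (18*x^3 - 36*x*y^2)/(9*x^4 + 36*y^4 + 1), Gamma_yyy = (-36*x^2*y + 72*y^3)/(9*x^4 + 36*y^4 + 1)

E = 1 + 36*x^2*y^2; F = -36*x*y^3 + 18*x^3*y; G = 1 + 36*y^4 - 36*x^2*y^2 + 9*x^4
Gamma^k_ij = (1/2) g^{kl} (d_i g_jl + d_j g_il - d_l g_ij), with g^inv = (1/(EG-F^2)) [[G, -F], [-F, E]]
first partials: E_x = 72*x*y^2, E_y = 72*x^2*y, F_x = -36*y^3 + 54*x^2*y, F_y = -108*x*y^2 + 18*x^3, G_x = -72*x*y^2 + 36*x^3, G_y = 144*y^3 - 72*x^2*y
D = EG - F^2 = 1 + 36*y^4 + 9*x^4
expanded: Gamma^x_xx = (G E_x - 2F F_x + F E_y)/(2D), Gamma^x_xy = (G E_y - F G_x)/(2D), Gamma^x_yy = (2G F_y - G G_x - F G_y)/(2D), Gamma^y_xx = (2E F_x - E E_y - F E_x)/(2D), Gamma^y_xy = (E G_x - F E_y)/(2D), Gamma^y_yy = (E G_y - 2F F_y + F G_x)/(2D); substitute and cancel common factors


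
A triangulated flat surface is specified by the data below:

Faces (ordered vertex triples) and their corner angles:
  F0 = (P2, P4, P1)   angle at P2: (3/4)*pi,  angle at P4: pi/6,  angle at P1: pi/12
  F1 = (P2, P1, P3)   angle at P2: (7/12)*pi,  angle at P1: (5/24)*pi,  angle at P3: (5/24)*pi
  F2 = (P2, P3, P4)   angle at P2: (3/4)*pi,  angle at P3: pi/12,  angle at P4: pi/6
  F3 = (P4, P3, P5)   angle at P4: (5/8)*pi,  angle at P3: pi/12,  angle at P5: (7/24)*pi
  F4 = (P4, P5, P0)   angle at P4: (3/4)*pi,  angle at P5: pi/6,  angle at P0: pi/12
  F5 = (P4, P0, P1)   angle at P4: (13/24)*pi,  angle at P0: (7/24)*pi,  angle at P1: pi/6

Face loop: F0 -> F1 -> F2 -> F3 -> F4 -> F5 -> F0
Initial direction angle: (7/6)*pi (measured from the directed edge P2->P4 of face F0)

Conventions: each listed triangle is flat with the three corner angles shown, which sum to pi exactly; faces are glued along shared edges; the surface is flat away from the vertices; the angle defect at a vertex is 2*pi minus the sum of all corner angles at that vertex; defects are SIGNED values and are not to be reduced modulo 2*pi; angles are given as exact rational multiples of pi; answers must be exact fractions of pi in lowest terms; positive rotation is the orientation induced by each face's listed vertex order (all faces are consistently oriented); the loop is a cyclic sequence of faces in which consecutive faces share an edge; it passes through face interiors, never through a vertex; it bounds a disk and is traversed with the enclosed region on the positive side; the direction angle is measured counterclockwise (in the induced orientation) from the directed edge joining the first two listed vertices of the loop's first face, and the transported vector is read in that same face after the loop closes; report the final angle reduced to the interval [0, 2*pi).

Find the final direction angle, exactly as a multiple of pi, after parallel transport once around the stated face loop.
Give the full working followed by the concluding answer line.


enclosed vertex P2: corner angles sum to (25/12)*pi, defect = 2*pi - (25/12)*pi = -pi/12
enclosed vertex P4: corner angles sum to (9/4)*pi, defect = 2*pi - (9/4)*pi = -pi/4
final direction = starting direction + enclosed defect total, reduced mod 2*pi (induced orientation)
final angle = (7/6)*pi - pi/3 = (5/6)*pi (mod 2*pi)

Answer: final direction angle = (5/6)*pi


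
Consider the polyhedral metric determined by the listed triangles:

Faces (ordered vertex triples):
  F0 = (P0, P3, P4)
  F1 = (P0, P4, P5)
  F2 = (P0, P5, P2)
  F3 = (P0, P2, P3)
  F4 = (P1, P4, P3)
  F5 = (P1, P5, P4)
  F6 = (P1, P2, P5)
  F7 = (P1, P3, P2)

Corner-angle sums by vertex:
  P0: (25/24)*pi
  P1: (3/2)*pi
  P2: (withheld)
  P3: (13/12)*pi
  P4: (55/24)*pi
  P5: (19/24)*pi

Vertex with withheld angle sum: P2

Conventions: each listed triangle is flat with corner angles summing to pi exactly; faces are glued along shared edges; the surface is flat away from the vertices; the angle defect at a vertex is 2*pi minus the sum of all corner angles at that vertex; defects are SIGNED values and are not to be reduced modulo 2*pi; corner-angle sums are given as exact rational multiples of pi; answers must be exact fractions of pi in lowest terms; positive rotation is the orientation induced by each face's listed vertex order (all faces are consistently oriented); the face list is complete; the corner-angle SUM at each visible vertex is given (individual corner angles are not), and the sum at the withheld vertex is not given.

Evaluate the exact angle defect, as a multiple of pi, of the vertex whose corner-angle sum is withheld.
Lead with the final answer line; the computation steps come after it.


Answer: defect(P2) = (17/24)*pi

V = 6, E = 12, F = 8; chi = V - E + F = 2
Gauss-Bonnet: total defect = 2*pi*chi = 4*pi; visible defects sum to (79/24)*pi


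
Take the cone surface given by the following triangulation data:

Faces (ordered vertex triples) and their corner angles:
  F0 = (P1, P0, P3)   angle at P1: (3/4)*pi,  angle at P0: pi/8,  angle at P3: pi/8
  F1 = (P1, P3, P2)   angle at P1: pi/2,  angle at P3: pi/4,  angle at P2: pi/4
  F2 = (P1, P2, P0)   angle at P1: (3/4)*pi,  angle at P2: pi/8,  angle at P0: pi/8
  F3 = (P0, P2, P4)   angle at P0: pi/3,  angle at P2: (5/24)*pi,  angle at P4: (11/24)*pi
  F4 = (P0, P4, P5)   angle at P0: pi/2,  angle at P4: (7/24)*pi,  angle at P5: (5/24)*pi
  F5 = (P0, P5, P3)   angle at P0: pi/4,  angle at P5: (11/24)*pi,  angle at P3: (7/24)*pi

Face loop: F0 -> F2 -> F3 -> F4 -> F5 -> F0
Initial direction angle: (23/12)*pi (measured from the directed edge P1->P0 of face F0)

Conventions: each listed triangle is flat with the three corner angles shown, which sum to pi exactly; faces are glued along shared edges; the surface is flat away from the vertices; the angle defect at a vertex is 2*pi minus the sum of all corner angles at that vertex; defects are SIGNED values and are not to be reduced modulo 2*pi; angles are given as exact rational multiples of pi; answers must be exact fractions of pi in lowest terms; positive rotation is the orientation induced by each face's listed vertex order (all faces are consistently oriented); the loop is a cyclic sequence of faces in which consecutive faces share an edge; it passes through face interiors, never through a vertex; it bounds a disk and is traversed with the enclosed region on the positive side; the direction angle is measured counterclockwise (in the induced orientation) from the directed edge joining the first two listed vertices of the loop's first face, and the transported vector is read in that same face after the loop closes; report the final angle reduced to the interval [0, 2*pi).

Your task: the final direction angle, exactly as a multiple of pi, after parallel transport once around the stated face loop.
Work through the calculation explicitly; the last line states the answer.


enclosed vertex P0: corner angles sum to (4/3)*pi, defect = 2*pi - (4/3)*pi = (2/3)*pi
transport around the loop rotates by the sum of enclosed defects; add to the initial angle mod 2*pi
final angle = (23/12)*pi + (2/3)*pi = (7/12)*pi (mod 2*pi)

Answer: final direction angle = (7/12)*pi


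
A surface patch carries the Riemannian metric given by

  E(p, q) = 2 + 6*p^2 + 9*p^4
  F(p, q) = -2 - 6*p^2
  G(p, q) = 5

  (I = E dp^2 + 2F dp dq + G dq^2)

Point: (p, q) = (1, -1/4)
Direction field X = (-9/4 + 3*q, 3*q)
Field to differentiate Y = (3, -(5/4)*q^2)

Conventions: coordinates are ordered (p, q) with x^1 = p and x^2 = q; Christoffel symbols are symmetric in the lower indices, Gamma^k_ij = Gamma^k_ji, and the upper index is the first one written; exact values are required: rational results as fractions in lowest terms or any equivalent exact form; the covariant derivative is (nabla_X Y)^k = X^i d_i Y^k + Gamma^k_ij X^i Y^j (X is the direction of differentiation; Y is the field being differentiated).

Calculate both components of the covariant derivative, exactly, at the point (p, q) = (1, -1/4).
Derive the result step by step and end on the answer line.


E = 17, F = -8, G = 5 at the point
E_p = 48, E_q = 0, F_p = -12, F_q = 0, G_p = 0, G_q = 0
EG - F^2 = 21;  g^inv = (1/21) * [[5, 8], [8, 17]]
first-kind symbols [ij,l] = (1/2)(d_i g_jl + d_j g_il - d_l g_ij): [pp,p] = E_p/2 = 24, [pp,q] = F_p - E_q/2 = -12, [pq,p] = E_q/2 = 0, [pq,q] = G_p/2 = 0, [qq,p] = F_q - G_p/2 = 0, [qq,q] = G_q/2 = 0
Gamma^p_ij = (G*[ij,p] - F*[ij,q])/(EG - F^2), Gamma^q_ij = (E*[ij,q] - F*[ij,p])/(EG - F^2)
Gamma_ppp = 8/7, Gamma_ppq = 0, Gamma_pqq = 0, Gamma_qpp = -4/7, Gamma_qpq = 0, Gamma_qqq = 0
X = (-3, -3/4), Y = (3, -5/64) at the point

Answer: (nabla_X Y)^p = -72/7, (nabla_X Y)^q = 1047/224


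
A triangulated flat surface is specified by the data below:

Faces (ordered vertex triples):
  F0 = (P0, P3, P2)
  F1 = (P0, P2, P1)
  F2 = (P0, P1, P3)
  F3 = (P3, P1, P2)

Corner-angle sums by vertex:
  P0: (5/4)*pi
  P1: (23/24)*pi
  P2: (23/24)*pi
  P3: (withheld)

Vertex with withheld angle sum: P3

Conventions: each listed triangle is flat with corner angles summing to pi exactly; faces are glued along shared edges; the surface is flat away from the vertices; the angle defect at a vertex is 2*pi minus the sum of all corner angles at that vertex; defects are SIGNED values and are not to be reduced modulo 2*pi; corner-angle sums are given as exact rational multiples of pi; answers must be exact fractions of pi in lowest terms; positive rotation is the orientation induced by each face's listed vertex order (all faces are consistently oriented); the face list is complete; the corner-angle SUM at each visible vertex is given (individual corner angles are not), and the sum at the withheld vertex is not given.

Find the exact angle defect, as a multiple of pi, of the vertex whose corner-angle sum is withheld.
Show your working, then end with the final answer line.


V = 4, E = 6, F = 4; chi = V - E + F = 2
Gauss-Bonnet: total defect = 2*pi*chi = 4*pi; visible defects sum to (17/6)*pi

Answer: defect(P3) = (7/6)*pi


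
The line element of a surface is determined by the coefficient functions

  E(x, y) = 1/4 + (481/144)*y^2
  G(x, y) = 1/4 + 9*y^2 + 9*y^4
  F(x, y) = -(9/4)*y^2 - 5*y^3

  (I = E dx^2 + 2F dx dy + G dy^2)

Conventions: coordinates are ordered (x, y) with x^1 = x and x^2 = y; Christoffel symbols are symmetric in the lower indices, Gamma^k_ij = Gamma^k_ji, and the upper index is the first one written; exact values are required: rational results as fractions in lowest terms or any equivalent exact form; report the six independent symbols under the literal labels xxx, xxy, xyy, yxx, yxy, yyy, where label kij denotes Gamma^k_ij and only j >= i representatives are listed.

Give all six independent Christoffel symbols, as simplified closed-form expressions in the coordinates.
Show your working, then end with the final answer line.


E = 1/4 + (481/144)*y^2; F = -(9/4)*y^2 - 5*y^3; G = 1/4 + 9*y^2 + 9*y^4
Gamma^k_ij = (1/2) g^{kl} (d_i g_jl + d_j g_il - d_l g_ij), with g^inv = (1/(EG-F^2)) [[G, -F], [-F, E]]
first partials: E_x = 0, E_y = (481/72)*y, F_x = 0, F_y = -(9/2)*y - 15*y^2, G_x = 0, G_y = 18*y + 36*y^3
D = EG - F^2 = 1/16 + (1777/576)*y^2 + (109/4)*y^4 - (45/2)*y^5 + (81/16)*y^6
expanded: Gamma^x_xx = (G E_x - 2F F_x + F E_y)/(2D), Gamma^x_xy = (G E_y - F G_x)/(2D), Gamma^x_yy = (2G F_y - G G_x - F G_y)/(2D), Gamma^y_xx = (2E F_x - E E_y - F E_x)/(2D), Gamma^y_xy = (E G_x - F E_y)/(2D), Gamma^y_yy = (E G_y - 2F F_y + F G_x)/(2D); substitute and cancel common factors

Answer: Gamma_xxx = (-9620*y^4 - 4329*y^3)/(2916*y^6 - 12960*y^5 + 15696*y^4 + 1777*y^2 + 36), Gamma_xxy = (17316*y^5 + 17316*y^3 + 481*y)/(2916*y^6 - 12960*y^5 + 15696*y^4 + 1777*y^2 + 36), Gamma_xyy = (-25920*y^6 - 51840*y^4 - 11664*y^3 - 2160*y^2 - 648*y)/(2916*y^6 - 12960*y^5 + 15696*y^4 + 1777*y^2 + 36), Gamma_yxx = (-231361*y^3 - 17316*y)/(104976*y^6 - 466560*y^5 + 565056*y^4 + 63972*y^2 + 1296), Gamma_yxy = (9620*y^4 + 4329*y^3)/(2916*y^6 - 12960*y^5 + 15696*y^4 + 1777*y^2 + 36), Gamma_yyy = (-8568*y^5 - 32400*y^4 + 14076*y^3 + 1296*y)/(2916*y^6 - 12960*y^5 + 15696*y^4 + 1777*y^2 + 36)


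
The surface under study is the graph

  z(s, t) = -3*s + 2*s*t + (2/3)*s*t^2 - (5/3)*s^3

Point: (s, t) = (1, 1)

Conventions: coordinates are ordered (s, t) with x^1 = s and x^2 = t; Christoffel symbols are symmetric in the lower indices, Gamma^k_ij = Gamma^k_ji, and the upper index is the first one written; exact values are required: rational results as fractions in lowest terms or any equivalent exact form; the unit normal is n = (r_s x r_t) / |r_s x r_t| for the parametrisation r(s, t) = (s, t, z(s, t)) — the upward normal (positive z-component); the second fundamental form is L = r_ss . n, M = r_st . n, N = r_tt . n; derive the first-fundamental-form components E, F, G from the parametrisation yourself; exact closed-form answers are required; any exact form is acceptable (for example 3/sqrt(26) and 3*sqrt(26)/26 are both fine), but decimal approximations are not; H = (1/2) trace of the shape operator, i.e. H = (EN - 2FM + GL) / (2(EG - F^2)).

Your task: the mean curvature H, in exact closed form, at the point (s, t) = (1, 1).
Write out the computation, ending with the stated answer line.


z_s = -16/3, z_t = 10/3, z_ss = -10, z_st = 10/3, z_tt = 4/3
E = 265/9, F = -160/9, G = 109/9; answer radicand W^2 = 365/9
unnormalised second-form numerators: l = -10, m = 10/3, n = 4/3; L = l/sqrt(365/9), and similarly M = m/sqrt(W^2), N = n/sqrt(W^2)
H = (E*n - 2*F*m + G*l) / (2*(EG - F^2)*sqrt(W^2)); E*n - 2*F*m + G*l = 110/3, EG - F^2 = 365/9, so H = (33/73)/sqrt(365/9)

Answer: H = 99*sqrt(365)/26645


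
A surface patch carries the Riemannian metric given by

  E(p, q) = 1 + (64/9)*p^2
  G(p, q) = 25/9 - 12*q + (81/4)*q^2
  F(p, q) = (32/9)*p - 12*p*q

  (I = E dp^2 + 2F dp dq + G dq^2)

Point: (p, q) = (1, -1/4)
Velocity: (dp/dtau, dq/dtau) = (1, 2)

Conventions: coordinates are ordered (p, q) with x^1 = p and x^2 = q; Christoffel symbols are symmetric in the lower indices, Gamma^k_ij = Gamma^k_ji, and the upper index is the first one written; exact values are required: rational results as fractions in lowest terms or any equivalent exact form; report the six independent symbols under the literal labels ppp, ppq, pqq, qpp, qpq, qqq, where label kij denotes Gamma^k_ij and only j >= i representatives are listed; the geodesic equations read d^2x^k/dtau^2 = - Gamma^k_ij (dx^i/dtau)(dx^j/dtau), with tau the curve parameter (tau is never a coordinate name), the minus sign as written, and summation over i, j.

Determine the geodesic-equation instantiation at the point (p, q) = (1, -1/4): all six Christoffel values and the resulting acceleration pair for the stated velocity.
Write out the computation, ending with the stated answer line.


E = 73/9, F = 59/9, G = 4057/576 at the point
E_p = 128/9, E_q = 0, F_p = 59/9, F_q = -12, G_p = 0, G_q = -177/8
EG - F^2 = 8153/576;  g^inv = (576/8153) * [[4057/576, -59/9], [-59/9, 73/9]]
first-kind symbols [ij,l] = (1/2)(d_i g_jl + d_j g_il - d_l g_ij): [pp,p] = E_p/2 = 64/9, [pp,q] = F_p - E_q/2 = 59/9, [pq,p] = E_q/2 = 0, [pq,q] = G_p/2 = 0, [qq,p] = F_q - G_p/2 = -12, [qq,q] = G_q/2 = -177/16
Gamma^p_ij = (G*[ij,p] - F*[ij,q])/(EG - F^2), Gamma^q_ij = (E*[ij,q] - F*[ij,p])/(EG - F^2)
Gamma_ppp = 4096/8153, Gamma_ppq = 0, Gamma_pqq = -6912/8153, Gamma_qpp = 3776/8153, Gamma_qpq = 0, Gamma_qqq = -6372/8153
d^2p/dtau^2 = -(Gamma_ppp*(1)^2 + 2*Gamma_ppq*(1)*(2) + Gamma_pqq*(2)^2) = 23552/8153
d^2q/dtau^2 = -(Gamma_qpp*(1)^2 + 2*Gamma_qpq*(1)*(2) + Gamma_qqq*(2)^2) = 21712/8153

Answer: Gamma_ppp = 4096/8153, Gamma_ppq = 0, Gamma_pqq = -6912/8153, Gamma_qpp = 3776/8153, Gamma_qpq = 0, Gamma_qqq = -6372/8153; accelerations (d^2p/dtau^2, d^2q/dtau^2) = (23552/8153, 21712/8153)


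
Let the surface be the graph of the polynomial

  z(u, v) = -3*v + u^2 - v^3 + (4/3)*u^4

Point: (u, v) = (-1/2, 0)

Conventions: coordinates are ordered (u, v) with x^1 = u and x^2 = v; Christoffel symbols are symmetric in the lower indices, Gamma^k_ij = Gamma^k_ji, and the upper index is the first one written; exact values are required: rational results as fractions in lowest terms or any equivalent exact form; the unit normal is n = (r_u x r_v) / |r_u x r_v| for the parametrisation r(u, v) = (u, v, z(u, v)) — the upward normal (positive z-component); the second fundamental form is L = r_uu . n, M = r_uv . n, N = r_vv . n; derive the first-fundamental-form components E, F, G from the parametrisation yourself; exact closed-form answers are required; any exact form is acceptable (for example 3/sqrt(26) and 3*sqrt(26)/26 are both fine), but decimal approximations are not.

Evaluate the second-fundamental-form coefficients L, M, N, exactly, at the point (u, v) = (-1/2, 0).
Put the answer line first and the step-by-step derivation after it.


Answer: L = 18*sqrt(115)/115, M = 0, N = 0

z_u = -5/3, z_v = -3, z_uu = 6, z_uv = 0, z_vv = 0
E = 34/9, F = 5, G = 10; answer radicand W^2 = 115/9
unnormalised second-form numerators: l = 6, m = 0, n = 0; L = l/sqrt(115/9), and similarly M = m/sqrt(W^2), N = n/sqrt(W^2)


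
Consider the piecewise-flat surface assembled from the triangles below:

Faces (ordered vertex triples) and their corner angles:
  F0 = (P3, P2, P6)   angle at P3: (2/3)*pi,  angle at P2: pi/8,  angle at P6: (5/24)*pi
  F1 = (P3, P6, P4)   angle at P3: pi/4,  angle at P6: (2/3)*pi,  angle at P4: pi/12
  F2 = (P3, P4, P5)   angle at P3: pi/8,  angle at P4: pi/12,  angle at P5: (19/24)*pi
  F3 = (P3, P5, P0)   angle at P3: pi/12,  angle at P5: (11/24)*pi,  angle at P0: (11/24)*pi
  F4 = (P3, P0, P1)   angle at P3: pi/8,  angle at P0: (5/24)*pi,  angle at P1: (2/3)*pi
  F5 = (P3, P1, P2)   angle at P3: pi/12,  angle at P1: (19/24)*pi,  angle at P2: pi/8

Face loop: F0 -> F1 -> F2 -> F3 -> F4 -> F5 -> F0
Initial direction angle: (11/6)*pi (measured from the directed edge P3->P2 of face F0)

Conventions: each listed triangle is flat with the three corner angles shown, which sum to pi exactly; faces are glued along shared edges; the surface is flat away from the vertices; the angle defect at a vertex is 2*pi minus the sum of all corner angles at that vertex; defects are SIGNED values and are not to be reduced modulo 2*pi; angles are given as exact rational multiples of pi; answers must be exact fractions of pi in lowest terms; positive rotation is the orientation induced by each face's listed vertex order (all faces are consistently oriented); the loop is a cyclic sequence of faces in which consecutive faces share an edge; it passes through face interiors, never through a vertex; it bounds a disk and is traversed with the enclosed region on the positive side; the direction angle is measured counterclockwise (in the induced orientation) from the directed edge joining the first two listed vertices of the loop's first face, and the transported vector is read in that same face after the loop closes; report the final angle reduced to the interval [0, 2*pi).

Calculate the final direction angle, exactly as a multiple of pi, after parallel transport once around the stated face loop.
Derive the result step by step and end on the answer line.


enclosed vertex P3: corner angles sum to (4/3)*pi, defect = 2*pi - (4/3)*pi = (2/3)*pi
holonomy = initial angle + sum of enclosed defects (mod 2*pi), positive in the induced orientation
final angle = (11/6)*pi + (2/3)*pi = pi/2 (mod 2*pi)

Answer: final direction angle = pi/2


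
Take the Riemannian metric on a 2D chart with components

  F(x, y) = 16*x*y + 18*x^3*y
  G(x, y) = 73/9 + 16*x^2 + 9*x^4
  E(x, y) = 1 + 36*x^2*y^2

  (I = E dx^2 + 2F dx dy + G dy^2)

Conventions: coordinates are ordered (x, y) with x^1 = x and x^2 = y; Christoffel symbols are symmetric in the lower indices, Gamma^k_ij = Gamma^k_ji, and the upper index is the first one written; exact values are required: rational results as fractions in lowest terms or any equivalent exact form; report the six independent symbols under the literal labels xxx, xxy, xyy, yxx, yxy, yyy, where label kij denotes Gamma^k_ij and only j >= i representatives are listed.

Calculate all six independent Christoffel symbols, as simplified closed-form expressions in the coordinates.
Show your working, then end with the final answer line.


E = 1 + 36*x^2*y^2; F = 16*x*y + 18*x^3*y; G = 73/9 + 16*x^2 + 9*x^4
Gamma^k_ij = (1/2) g^{kl} (d_i g_jl + d_j g_il - d_l g_ij), with g^inv = (1/(EG-F^2)) [[G, -F], [-F, E]]
first partials: E_x = 72*x*y^2, E_y = 72*x^2*y, F_x = 16*y + 54*x^2*y, F_y = 16*x + 18*x^3, G_x = 32*x + 36*x^3, G_y = 0
D = EG - F^2 = 73/9 + 16*x^2 + 36*x^2*y^2 + 9*x^4
expanded: Gamma^x_xx = (G E_x - 2F F_x + F E_y)/(2D), Gamma^x_xy = (G E_y - F G_x)/(2D), Gamma^x_yy = (2G F_y - G G_x - F G_y)/(2D), Gamma^y_xx = (2E F_x - E E_y - F E_x)/(2D), Gamma^y_xy = (E G_x - F E_y)/(2D), Gamma^y_yy = (E G_y - 2F F_y + F G_x)/(2D); substitute and cancel common factors

Answer: Gamma_xxx = 324*x*y^2/(81*x^4 + 324*x^2*y^2 + 144*x^2 + 73), Gamma_xxy = 324*x^2*y/(81*x^4 + 324*x^2*y^2 + 144*x^2 + 73), Gamma_xyy = 0, Gamma_yxx = (162*x^2*y + 144*y)/(81*x^4 + 324*x^2*y^2 + 144*x^2 + 73), Gamma_yxy = (162*x^3 + 144*x)/(81*x^4 + 324*x^2*y^2 + 144*x^2 + 73), Gamma_yyy = 0


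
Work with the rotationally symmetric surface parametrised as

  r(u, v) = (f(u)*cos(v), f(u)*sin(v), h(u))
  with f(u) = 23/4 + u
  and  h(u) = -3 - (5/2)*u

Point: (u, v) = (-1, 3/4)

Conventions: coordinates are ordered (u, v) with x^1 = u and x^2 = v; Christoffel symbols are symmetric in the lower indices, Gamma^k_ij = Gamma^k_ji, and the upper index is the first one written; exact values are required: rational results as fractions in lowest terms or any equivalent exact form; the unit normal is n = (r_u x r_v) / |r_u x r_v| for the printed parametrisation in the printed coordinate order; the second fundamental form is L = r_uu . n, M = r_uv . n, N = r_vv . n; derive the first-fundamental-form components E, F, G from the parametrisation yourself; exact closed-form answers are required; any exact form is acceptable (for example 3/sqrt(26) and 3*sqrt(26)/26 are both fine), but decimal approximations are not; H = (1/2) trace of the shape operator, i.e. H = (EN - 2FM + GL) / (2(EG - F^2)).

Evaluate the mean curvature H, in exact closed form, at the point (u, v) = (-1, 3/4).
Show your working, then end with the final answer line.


f = 19/4, f' = 1, f'' = 0, h' = -5/2, h'' = 0
E = 29/4, F = 0, G = 361/16; answer radicand W^2 = 29/4
unnormalised second-form numerators: l = 0, m = 0, n = -95/8; L = l/sqrt(29/4), and similarly M = m/sqrt(W^2), N = n/sqrt(W^2)
H = (E*n - 2*F*m + G*l) / (2*(EG - F^2)*sqrt(W^2)); E*n - 2*F*m + G*l = -2755/32, EG - F^2 = 10469/64, so H = (-5/19)/sqrt(29/4)

Answer: H = -10*sqrt(29)/551


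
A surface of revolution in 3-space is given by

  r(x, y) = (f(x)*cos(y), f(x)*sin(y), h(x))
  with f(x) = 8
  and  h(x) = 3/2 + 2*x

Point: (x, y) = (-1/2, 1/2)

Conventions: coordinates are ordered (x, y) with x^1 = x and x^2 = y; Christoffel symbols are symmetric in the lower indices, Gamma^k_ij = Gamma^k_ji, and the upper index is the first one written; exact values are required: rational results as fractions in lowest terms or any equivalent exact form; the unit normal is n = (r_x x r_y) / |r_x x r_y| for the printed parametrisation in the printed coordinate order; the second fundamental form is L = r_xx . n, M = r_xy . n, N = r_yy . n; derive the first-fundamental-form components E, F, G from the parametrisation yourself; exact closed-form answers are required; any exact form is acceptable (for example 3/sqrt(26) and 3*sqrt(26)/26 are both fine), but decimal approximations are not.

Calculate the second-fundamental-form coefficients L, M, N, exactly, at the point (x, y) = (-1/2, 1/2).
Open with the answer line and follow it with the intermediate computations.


Answer: L = 0, M = 0, N = 8

f = 8, f' = 0, f'' = 0, h' = 2, h'' = 0
E = 4, F = 0, G = 64; answer radicand W^2 = 4
unnormalised second-form numerators: l = 0, m = 0, n = 16; L = l/sqrt(4), and similarly M = m/sqrt(W^2), N = n/sqrt(W^2)
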